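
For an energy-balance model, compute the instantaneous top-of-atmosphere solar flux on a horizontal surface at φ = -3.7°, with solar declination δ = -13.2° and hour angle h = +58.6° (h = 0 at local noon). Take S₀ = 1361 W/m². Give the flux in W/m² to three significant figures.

709 W/m²

cos θ_z = sin φ sin δ + cos φ cos δ cos h = 0.014736 + 0.506187 = 0.520923.
Flux = S₀ · cos θ_z = 1361 × 0.520923 = 709.0 W/m².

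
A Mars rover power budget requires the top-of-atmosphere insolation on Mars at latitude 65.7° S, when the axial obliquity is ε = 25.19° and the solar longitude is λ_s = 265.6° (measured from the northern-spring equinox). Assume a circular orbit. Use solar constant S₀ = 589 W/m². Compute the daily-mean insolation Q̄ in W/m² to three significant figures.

Q̄ ≈ 228 W/m²

Solar declination: sin δ = sin ε · sin λ_s = sin 25.19° × sin 265.6° = -0.42437, so δ = -25.111°.
cos H₀ = −tan(-65.7°) tan(-25.111°) = -1.0380 ≤ −1 ⇒ polar day, H₀ = π.
Bracket: H₀ sin φ sin δ + cos φ cos δ sin H₀ = 3.1416×-0.91140×-0.42437 + 0.41151×0.90549×0.00000 = 1.215079 + 0.000000 = 1.215079.
Q̄ = (S₀/π) × [bracket] = (589/π) × 1.215079 = 227.8 W/m².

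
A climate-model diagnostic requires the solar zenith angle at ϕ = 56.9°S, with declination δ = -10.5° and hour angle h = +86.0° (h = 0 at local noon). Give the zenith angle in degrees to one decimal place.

cos θ_z = sin ϕ sin δ + cos ϕ cos δ cos h = 0.152662 + 0.037456 = 0.190118.
θ_z = arccos(0.190118) = 79.0°.

θ_z = 79.0°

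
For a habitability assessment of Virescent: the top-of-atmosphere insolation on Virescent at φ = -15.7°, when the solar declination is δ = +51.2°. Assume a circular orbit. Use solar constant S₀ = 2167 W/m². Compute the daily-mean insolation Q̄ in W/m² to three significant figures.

Q̄ ≈ 213 W/m²

cos H₀ = −tan(-15.7°) tan(+51.200°) = 0.3496, H₀ = 1.2136 rad.
Bracket: H₀ sin φ sin δ + cos φ cos δ sin H₀ = 1.2136×-0.27060×0.77934 + 0.96269×0.62660×0.93690 = -0.255935 + 0.565158 = 0.309223.
Q̄ = (S₀/π) × [bracket] = (2167/π) × 0.309223 = 213.3 W/m².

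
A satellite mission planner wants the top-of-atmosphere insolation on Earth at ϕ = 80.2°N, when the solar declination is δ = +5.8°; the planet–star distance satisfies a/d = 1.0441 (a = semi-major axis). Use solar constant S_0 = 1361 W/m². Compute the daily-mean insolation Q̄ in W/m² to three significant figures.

cos h₀ = −tan(+80.2°) tan(+5.800°) = -0.5881, h₀ = 2.1995 rad.
Bracket: h₀ sin ϕ sin δ + cos ϕ cos δ sin h₀ = 2.1995×0.98541×0.10106 + 0.17021×0.99488×0.80881 = 0.219038 + 0.136963 = 0.356001.
Inverse-square distance factor (a/d)² = 1.0441² = 1.090145.
Q̄ = (S_0/π) × 1.090145 × [bracket] = (1361/π) × 1.090145 × 0.356001 = 168.1 W/m².

Q̄ ≈ 168 W/m²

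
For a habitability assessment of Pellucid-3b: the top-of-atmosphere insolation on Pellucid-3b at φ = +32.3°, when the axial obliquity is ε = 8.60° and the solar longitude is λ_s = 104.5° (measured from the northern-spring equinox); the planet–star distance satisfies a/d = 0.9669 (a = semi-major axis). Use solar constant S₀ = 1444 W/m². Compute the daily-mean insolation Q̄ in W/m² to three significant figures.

Q̄ ≈ 413 W/m²

Solar declination: sin δ = sin ε · sin λ_s = sin 8.60° × sin 104.5° = 0.14477, so δ = +8.324°.
cos H₀ = −tan(+32.3°) tan(+8.324°) = -0.0925, H₀ = 1.6634 rad.
Bracket: H₀ sin φ sin δ + cos φ cos δ sin H₀ = 1.6634×0.53435×0.14477 + 0.84526×0.98946×0.99571 = 0.128677 + 0.832763 = 0.961440.
Inverse-square distance factor (a/d)² = 0.9669² = 0.934896.
Q̄ = (S₀/π) × 0.934896 × [bracket] = (1444/π) × 0.934896 × 0.961440 = 413.1 W/m².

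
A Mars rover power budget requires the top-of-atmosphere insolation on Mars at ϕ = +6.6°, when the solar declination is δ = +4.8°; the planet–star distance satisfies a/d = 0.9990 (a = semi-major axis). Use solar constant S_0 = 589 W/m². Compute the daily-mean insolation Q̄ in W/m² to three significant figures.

Q̄ ≈ 188 W/m²

cos h₀ = −tan(+6.6°) tan(+4.800°) = -0.0097, h₀ = 1.5805 rad.
Bracket: h₀ sin ϕ sin δ + cos ϕ cos δ sin h₀ = 1.5805×0.11494×0.08368 + 0.99337×0.99649×0.99995 = 0.015202 + 0.989834 = 1.005036.
Inverse-square distance factor (a/d)² = 0.9990² = 0.998001.
Q̄ = (S_0/π) × 0.998001 × [bracket] = (589/π) × 0.998001 × 1.005036 = 188.1 W/m².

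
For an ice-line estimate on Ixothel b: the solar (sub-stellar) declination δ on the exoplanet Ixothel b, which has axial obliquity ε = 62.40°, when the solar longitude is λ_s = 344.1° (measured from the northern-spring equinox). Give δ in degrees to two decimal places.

sin δ = sin ε · sin λ_s = sin 62.40° × sin 344.1° = -0.242784.
δ = arcsin(-0.242784) = -14.05°.

δ = -14.05°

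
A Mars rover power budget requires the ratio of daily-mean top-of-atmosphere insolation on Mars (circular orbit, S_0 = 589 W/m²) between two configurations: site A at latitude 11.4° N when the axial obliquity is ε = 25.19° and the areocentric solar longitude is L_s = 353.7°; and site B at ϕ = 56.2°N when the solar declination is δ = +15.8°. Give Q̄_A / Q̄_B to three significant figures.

Q̄_A / Q̄_B ≈ 1.03

— Configuration A (ϕ=+11.4°):
sin δ = sin 25.19° × sin 353.7° = -0.04671, so δ = -2.677°.
cos h₀ = −tan(+11.4°) tan(-2.677°) = 0.0094, h₀ = 1.5614 rad.
Bracket: h₀ sin ϕ sin δ + cos ϕ cos δ sin h₀ = 1.5614×0.19766×-0.04671 + 0.98027×0.99891×0.99996 = -0.014416 + 0.979162 = 0.964746.
Q̄ = (S_0/π) × [bracket] = (589/π) × 0.964746 = 180.87 W/m².
— Configuration B (ϕ=+56.2°):
cos h₀ = −tan(+56.2°) tan(+15.800°) = -0.4227, h₀ = 2.0072 rad.
Bracket: h₀ sin ϕ sin δ + cos ϕ cos δ sin h₀ = 2.0072×0.83098×0.27228 + 0.55630×0.96222×0.90627 = 0.454148 + 0.485111 = 0.939259.
Q̄ = (S_0/π) × [bracket] = (589/π) × 0.939259 = 176.10 W/m².
Ratio Q̄_A / Q̄_B = 180.87 / 176.10 = 1.027.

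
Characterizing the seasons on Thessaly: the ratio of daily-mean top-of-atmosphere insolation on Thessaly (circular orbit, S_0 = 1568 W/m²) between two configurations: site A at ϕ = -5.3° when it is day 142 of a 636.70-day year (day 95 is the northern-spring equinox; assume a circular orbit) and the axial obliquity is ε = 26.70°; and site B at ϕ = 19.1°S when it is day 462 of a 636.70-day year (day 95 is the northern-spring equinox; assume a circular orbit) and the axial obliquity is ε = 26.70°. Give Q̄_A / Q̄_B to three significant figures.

— Configuration A (ϕ=-5.3°):
Solar longitude: L_s = 360° × (142 − 95)/636.70 = 26.575°.
sin δ = sin 26.70° × sin 26.575° = 0.20101, so δ = +11.596°.
cos h₀ = −tan(-5.3°) tan(+11.596°) = 0.0190, h₀ = 1.5518 rad.
Bracket: h₀ sin ϕ sin δ + cos ϕ cos δ sin h₀ = 1.5518×-0.09237×0.20101 + 0.99572×0.97959×0.99982 = -0.028813 + 0.975222 = 0.946409.
Q̄ = (S_0/π) × [bracket] = (1568/π) × 0.946409 = 472.36 W/m².
— Configuration B (ϕ=-19.1°):
Solar longitude: L_s = 360° × (462 − 95)/636.70 = 207.507°.
sin δ = sin 26.70° × sin 207.507° = -0.20752, so δ = -11.977°.
cos h₀ = −tan(-19.1°) tan(-11.977°) = -0.0735, h₀ = 1.6443 rad.
Bracket: h₀ sin ϕ sin δ + cos ϕ cos δ sin h₀ = 1.6443×-0.32722×-0.20752 + 0.94495×0.97823×0.99730 = 0.111656 + 0.921883 = 1.033539.
Q̄ = (S_0/π) × [bracket] = (1568/π) × 1.033539 = 515.85 W/m².
Ratio Q̄_A / Q̄_B = 472.36 / 515.85 = 0.9157.

Q̄_A / Q̄_B ≈ 0.916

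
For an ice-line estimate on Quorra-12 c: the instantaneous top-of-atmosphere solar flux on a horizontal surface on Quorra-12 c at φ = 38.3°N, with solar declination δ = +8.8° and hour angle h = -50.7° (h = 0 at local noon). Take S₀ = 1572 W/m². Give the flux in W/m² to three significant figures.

921 W/m²

cos θ_z = sin φ sin δ + cos φ cos δ cos h = 0.094817 + 0.491211 = 0.586028.
Flux = S₀ · cos θ_z = 1572 × 0.586028 = 921.2 W/m².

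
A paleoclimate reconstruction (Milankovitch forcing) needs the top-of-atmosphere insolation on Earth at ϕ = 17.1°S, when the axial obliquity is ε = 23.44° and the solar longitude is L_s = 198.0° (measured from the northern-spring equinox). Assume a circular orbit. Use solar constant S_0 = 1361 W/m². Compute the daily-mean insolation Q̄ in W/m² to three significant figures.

Q̄ ≈ 436 W/m²

Solar declination: sin δ = sin ε · sin L_s = sin 23.44° × sin 198.0° = -0.12292, so δ = -7.061°.
cos h₀ = −tan(-17.1°) tan(-7.061°) = -0.0381, h₀ = 1.6089 rad.
Bracket: h₀ sin ϕ sin δ + cos ϕ cos δ sin h₀ = 1.6089×-0.29404×-0.12292 + 0.95579×0.99242×0.99927 = 0.058151 + 0.947853 = 1.006004.
Q̄ = (S_0/π) × [bracket] = (1361/π) × 1.006004 = 435.8 W/m².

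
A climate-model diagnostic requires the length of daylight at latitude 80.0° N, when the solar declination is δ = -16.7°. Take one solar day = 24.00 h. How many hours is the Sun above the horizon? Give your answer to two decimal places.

0.00 h

cos H₀ = −tan φ · tan δ = 1.7015 ≥ 1, so the Sun never rises (polar night) and H₀ = 0.
Daylight = 2H₀/(2π) × 24.00 h = (0.0000/π) × 24.00 = 0.00 h.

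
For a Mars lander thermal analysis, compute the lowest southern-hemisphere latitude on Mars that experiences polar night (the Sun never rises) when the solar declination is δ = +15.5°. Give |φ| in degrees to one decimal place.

|φ| = 74.5°

Polar night requires cos H₀ = −tan φ tan δ ≥ 1, i.e. tan φ tan δ ≤ −1.
The boundary is |tan φ| · |tan δ| = 1, so |φ| = 90° − |δ| = 90° − 15.5° = 74.5° in the southern hemisphere.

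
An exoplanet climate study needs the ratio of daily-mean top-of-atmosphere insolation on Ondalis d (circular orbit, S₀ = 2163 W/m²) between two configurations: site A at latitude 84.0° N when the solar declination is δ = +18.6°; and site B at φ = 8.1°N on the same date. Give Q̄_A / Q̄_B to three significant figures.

Q̄_A / Q̄_B ≈ 0.987

— Configuration A (φ=+84.0°):
cos H₀ = −tan(+84.0°) tan(+18.600°) = -3.2019 ≤ −1 ⇒ polar day, H₀ = π.
Bracket: H₀ sin φ sin δ + cos φ cos δ sin H₀ = 3.1416×0.99452×0.31896 + 0.10453×0.94777×0.00000 = 0.996554 + 0.000000 = 0.996554.
Q̄ = (S₀/π) × [bracket] = (2163/π) × 0.996554 = 686.13 W/m².
— Configuration B (φ=+8.1°):
cos H₀ = −tan(+8.1°) tan(+18.600°) = -0.0479, H₀ = 1.6187 rad.
Bracket: H₀ sin φ sin δ + cos φ cos δ sin H₀ = 1.6187×0.14090×0.31896 + 0.99002×0.94777×0.99885 = 0.072747 + 0.937232 = 1.009979.
Q̄ = (S₀/π) × [bracket] = (2163/π) × 1.009979 = 695.37 W/m².
Ratio Q̄_A / Q̄_B = 686.13 / 695.37 = 0.9867.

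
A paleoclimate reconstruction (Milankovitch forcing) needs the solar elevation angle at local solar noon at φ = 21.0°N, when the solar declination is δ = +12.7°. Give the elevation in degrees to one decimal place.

At local noon the hour angle is zero, so the zenith angle equals |φ − δ| = |+21.0° − (+12.700°)| = 8.300°.
Elevation = 90° − 8.300° = 81.7°.

81.7°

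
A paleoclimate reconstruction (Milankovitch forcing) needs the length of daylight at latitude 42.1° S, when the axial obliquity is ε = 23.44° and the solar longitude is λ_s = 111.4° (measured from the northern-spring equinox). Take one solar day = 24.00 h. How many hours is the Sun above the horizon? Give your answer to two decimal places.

9.18 h

Solar declination: sin δ = sin ε · sin λ_s = sin 23.44° × sin 111.4° = 0.37036, so δ = +21.738°.
cos H₀ = −tan φ · tan δ = −tan(-42.1°) × tan(+21.738°) = 0.3603, so H₀ = 1.2022 rad = 68.88°.
Daylight = 2H₀/(2π) × 24.00 h = (1.2022/π) × 24.00 = 9.18 h.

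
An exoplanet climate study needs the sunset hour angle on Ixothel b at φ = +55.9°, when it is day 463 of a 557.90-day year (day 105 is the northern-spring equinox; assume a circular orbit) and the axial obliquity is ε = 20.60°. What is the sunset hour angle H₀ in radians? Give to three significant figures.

Solar longitude: λ_s = 360° × (463 − 105)/557.90 = 231.009°.
sin δ = sin 20.60° × sin 231.009° = -0.27347, so δ = -15.871°.
cos H₀ = −tan φ · tan δ = −tan(+55.9°) × tan(-15.871°) = 0.4199, so H₀ = 1.1374 rad = 65.17°.

H₀ = 1.14 rad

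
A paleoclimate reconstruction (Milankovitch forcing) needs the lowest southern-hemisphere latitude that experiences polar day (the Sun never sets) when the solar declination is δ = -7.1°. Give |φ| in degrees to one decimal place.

|φ| = 82.9°

Polar day requires cos H₀ = −tan φ tan δ ≤ −1, i.e. tan φ tan δ ≥ 1.
The boundary is |tan φ| · |tan δ| = 1, so |φ| = 90° − |δ| = 90° − 7.1° = 82.9° in the southern hemisphere.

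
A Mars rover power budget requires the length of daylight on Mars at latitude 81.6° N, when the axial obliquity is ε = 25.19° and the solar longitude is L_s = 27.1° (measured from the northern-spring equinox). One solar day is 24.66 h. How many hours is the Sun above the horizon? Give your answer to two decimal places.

24.66 h

Solar declination: sin δ = sin ε · sin L_s = sin 25.19° × sin 27.1° = 0.19389, so δ = +11.180°.
Sunrise equation: cos h₀ = −tan ϕ · tan δ = -1.3384 ≤ −1, so the Sun never sets (polar day) and h₀ = π.
Daylight = 2h₀/(2π) × 24.66 h = (3.1416/π) × 24.66 = 24.66 h.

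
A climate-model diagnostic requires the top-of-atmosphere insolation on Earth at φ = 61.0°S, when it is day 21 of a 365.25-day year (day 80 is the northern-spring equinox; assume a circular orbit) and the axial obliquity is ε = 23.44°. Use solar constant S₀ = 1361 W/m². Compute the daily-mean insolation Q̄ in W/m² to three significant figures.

Solar longitude: λ_s = 360° × (21 − 80)/365.25 = -58.152°, i.e. -58.152° + 360° = 301.848°.
sin δ = sin 23.44° × sin 301.848° = -0.33790, so δ = -19.749°.
cos H₀ = −tan(-61.0°) tan(-19.749°) = -0.6477, H₀ = 2.2753 rad.
Bracket: H₀ sin φ sin δ + cos φ cos δ sin H₀ = 2.2753×-0.87462×-0.33790 + 0.48481×0.94118×0.76191 = 0.672429 + 0.347655 = 1.020084.
Q̄ = (S₀/π) × [bracket] = (1361/π) × 1.020084 = 441.9 W/m².

Q̄ ≈ 442 W/m²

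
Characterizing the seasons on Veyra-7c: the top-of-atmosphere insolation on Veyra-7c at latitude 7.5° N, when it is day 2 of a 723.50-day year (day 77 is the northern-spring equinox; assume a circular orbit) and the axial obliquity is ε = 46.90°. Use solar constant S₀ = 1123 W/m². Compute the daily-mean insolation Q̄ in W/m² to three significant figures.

Solar longitude: λ_s = 360° × (2 − 77)/723.50 = -37.319°, i.e. -37.319° + 360° = 322.681°.
sin δ = sin 46.90° × sin 322.681° = -0.44266, so δ = -26.274°.
cos H₀ = −tan(+7.5°) tan(-26.274°) = 0.0650, H₀ = 1.5058 rad.
Bracket: H₀ sin φ sin δ + cos φ cos δ sin H₀ = 1.5058×0.13053×-0.44266 + 0.99144×0.89669×0.99789 = -0.087006 + 0.887139 = 0.800133.
Q̄ = (S₀/π) × [bracket] = (1123/π) × 0.800133 = 286.0 W/m².

Q̄ ≈ 286 W/m²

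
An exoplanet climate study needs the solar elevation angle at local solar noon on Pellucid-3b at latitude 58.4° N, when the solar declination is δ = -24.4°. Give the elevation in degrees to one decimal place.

7.2°

At local noon the hour angle is zero, so the zenith angle equals |φ − δ| = |+58.4° − (-24.400°)| = 82.800°.
Elevation = 90° − 82.800° = 7.2°.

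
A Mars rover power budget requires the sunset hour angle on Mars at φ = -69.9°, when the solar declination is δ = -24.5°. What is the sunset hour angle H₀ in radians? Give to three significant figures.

Sunrise equation: cos H₀ = −tan φ · tan δ = -1.2453 ≤ −1, so the Sun never sets (polar day) and H₀ = π.

H₀ = 3.14 rad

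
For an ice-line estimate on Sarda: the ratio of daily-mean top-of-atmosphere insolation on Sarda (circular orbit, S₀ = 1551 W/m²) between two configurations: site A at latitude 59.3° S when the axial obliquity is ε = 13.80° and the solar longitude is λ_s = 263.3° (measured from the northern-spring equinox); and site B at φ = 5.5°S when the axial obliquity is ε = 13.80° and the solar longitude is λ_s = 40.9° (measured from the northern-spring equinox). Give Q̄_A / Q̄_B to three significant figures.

— Configuration A (φ=-59.3°):
Solar declination: sin δ = sin ε · sin λ_s = sin 13.80° × sin 263.3° = -0.23690, so δ = -13.704°.
cos H₀ = −tan(-59.3°) tan(-13.704°) = -0.4107, H₀ = 1.9940 rad.
Bracket: H₀ sin φ sin δ + cos φ cos δ sin H₀ = 1.9940×-0.85985×-0.23690 + 0.51054×0.97153×0.91178 = 0.406175 + 0.452247 = 0.858422.
Q̄ = (S₀/π) × [bracket] = (1551/π) × 0.858422 = 423.80 W/m².
— Configuration B (φ=-5.5°):
Solar declination: sin δ = sin ε · sin λ_s = sin 13.80° × sin 40.9° = 0.15618, so δ = +8.985°.
cos H₀ = −tan(-5.5°) tan(+8.985°) = 0.0152, H₀ = 1.5556 rad.
Bracket: H₀ sin φ sin δ + cos φ cos δ sin H₀ = 1.5556×-0.09585×0.15618 + 0.99540×0.98773×0.99988 = -0.023287 + 0.983068 = 0.959781.
Q̄ = (S₀/π) × [bracket] = (1551/π) × 0.959781 = 473.84 W/m².
Ratio Q̄_A / Q̄_B = 423.80 / 473.84 = 0.8944.

Q̄_A / Q̄_B ≈ 0.894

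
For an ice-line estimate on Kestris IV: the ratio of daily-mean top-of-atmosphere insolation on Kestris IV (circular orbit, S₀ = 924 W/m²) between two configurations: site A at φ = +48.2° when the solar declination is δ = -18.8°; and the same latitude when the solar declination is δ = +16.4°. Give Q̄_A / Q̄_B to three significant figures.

— Configuration A (φ=+48.2°):
cos H₀ = −tan(+48.2°) tan(-18.800°) = 0.3807, H₀ = 1.1802 rad.
Bracket: H₀ sin φ sin δ + cos φ cos δ sin H₀ = 1.1802×0.74548×-0.32227 + 0.66653×0.94665×0.92468 = -0.283538 + 0.583446 = 0.299908.
Q̄ = (S₀/π) × [bracket] = (924/π) × 0.299908 = 88.208 W/m².
— Configuration B (φ=+48.2°):
cos H₀ = −tan(+48.2°) tan(+16.400°) = -0.3292, H₀ = 1.9062 rad.
Bracket: H₀ sin φ sin δ + cos φ cos δ sin H₀ = 1.9062×0.74548×0.28234 + 0.66653×0.95931×0.94427 = 0.401215 + 0.603775 = 1.004990.
Q̄ = (S₀/π) × [bracket] = (924/π) × 1.004990 = 295.59 W/m².
Ratio Q̄_A / Q̄_B = 88.208 / 295.59 = 0.2984.

Q̄_A / Q̄_B ≈ 0.298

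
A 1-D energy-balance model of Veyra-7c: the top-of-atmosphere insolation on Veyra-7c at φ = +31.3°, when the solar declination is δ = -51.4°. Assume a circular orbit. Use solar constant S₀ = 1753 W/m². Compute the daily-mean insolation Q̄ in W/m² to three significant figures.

Q̄ ≈ 33.0 W/m²

cos H₀ = −tan(+31.3°) tan(-51.400°) = 0.7616, H₀ = 0.7050 rad.
Bracket: H₀ sin φ sin δ + cos φ cos δ sin H₀ = 0.7050×0.51952×-0.78152 + 0.85446×0.62388×0.64800 = -0.286241 + 0.345436 = 0.059195.
Q̄ = (S₀/π) × [bracket] = (1753/π) × 0.059195 = 33.03 W/m².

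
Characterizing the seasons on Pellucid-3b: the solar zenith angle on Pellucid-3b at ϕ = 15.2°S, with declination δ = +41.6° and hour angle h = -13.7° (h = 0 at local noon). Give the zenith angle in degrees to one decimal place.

θ_z = 58.2°

cos θ_z = sin ϕ sin δ + cos ϕ cos δ cos h = -0.174074 + 0.701106 = 0.527032.
θ_z = arccos(0.527032) = 58.2°.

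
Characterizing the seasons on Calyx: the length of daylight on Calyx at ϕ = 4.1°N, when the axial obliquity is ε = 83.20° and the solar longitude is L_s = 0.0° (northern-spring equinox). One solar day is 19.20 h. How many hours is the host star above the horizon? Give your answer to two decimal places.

9.60 h

Solar declination: sin δ = sin ε · sin L_s = sin 83.20° × sin 0.0° = 0.00000, so δ = +0.000°.
cos h₀ = −tan ϕ · tan δ = −tan(+4.1°) × tan(+0.000°) = -0.0000, so h₀ = 1.5708 rad = 90.00°.
Daylight = 2h₀/(2π) × 19.20 h = (1.5708/π) × 19.20 = 9.60 h.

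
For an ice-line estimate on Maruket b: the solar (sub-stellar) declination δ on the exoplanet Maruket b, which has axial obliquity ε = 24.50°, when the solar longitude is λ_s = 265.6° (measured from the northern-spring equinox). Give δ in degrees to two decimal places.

δ = -24.42°

sin δ = sin ε · sin λ_s = sin 24.50° × sin 265.6° = -0.413471.
δ = arcsin(-0.413471) = -24.42°.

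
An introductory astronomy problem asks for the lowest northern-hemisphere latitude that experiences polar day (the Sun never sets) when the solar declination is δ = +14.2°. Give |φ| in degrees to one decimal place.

Polar day requires cos H₀ = −tan φ tan δ ≤ −1, i.e. tan φ tan δ ≥ 1.
The boundary is |tan φ| · |tan δ| = 1, so |φ| = 90° − |δ| = 90° − 14.2° = 75.8° in the northern hemisphere.

|φ| = 75.8°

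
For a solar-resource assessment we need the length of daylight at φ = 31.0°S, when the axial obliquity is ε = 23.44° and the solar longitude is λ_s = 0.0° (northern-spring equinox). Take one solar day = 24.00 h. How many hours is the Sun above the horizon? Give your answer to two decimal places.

Solar declination: sin δ = sin ε · sin λ_s = sin 23.44° × sin 0.0° = 0.00000, so δ = +0.000°.
cos H₀ = −tan φ · tan δ = −tan(-31.0°) × tan(+0.000°) = 0.0000, so H₀ = 1.5708 rad = 90.00°.
Daylight = 2H₀/(2π) × 24.00 h = (1.5708/π) × 24.00 = 12.00 h.

12.00 h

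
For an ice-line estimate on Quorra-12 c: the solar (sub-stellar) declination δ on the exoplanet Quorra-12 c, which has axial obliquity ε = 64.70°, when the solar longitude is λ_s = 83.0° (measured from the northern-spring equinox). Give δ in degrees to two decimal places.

δ = +63.81°

sin δ = sin ε · sin λ_s = sin 64.70° × sin 83.0° = 0.897344.
δ = arcsin(0.897344) = +63.81°.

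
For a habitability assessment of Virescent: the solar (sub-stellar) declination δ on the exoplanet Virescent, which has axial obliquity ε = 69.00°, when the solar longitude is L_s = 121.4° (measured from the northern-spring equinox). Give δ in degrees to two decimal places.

δ = +52.83°

sin δ = sin ε · sin L_s = sin 69.00° × sin 121.4° = 0.796858.
δ = arcsin(0.796858) = +52.83°.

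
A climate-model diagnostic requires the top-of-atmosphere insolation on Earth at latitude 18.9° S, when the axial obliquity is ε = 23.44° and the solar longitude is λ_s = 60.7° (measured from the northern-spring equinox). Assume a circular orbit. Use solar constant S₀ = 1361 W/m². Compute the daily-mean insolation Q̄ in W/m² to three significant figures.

Solar declination: sin δ = sin ε · sin λ_s = sin 23.44° × sin 60.7° = 0.34690, so δ = +20.298°.
cos H₀ = −tan(-18.9°) tan(+20.298°) = 0.1266, H₀ = 1.4438 rad.
Bracket: H₀ sin φ sin δ + cos φ cos δ sin H₀ = 1.4438×-0.32392×0.34690 + 0.94609×0.93790×0.99195 = -0.162237 + 0.880195 = 0.717958.
Q̄ = (S₀/π) × [bracket] = (1361/π) × 0.717958 = 311.0 W/m².

Q̄ ≈ 311 W/m²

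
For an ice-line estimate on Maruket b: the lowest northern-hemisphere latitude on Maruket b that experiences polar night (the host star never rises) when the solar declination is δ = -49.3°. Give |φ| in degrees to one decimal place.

Polar night requires cos H₀ = −tan φ tan δ ≥ 1, i.e. tan φ tan δ ≤ −1.
The boundary is |tan φ| · |tan δ| = 1, so |φ| = 90° − |δ| = 90° − 49.3° = 40.7° in the northern hemisphere.

|φ| = 40.7°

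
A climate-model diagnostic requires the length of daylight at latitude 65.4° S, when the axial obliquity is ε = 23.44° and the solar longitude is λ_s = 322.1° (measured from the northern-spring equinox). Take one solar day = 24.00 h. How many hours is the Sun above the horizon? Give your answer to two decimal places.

16.45 h

Solar declination: sin δ = sin ε · sin λ_s = sin 23.44° × sin 322.1° = -0.24436, so δ = -14.144°.
cos H₀ = −tan φ · tan δ = −tan(-65.4°) × tan(-14.144°) = -0.5504, so H₀ = 2.1536 rad = 123.39°.
Daylight = 2H₀/(2π) × 24.00 h = (2.1536/π) × 24.00 = 16.45 h.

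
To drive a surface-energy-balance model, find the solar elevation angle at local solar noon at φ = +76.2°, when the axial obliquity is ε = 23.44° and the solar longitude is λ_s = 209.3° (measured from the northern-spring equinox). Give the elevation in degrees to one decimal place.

2.6°

Solar declination: sin δ = sin ε · sin λ_s = sin 23.44° × sin 209.3° = -0.19467, so δ = -11.225°.
At local noon the hour angle is zero, so the zenith angle equals |φ − δ| = |+76.2° − (-11.225°)| = 87.425°.
Elevation = 90° − 87.425° = 2.6°.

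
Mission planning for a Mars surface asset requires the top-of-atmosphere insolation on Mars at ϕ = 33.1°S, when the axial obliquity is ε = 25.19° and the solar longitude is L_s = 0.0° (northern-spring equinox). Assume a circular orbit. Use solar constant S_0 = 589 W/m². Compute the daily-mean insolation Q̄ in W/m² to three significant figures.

Solar declination: sin δ = sin ε · sin L_s = sin 25.19° × sin 0.0° = 0.00000, so δ = +0.000°.
cos h₀ = −tan(-33.1°) tan(+0.000°) = 0.0000, h₀ = 1.5708 rad.
Bracket: h₀ sin ϕ sin δ + cos ϕ cos δ sin h₀ = 1.5708×-0.54610×0.00000 + 0.83772×1.00000×1.00000 = -0.000000 + 0.837720 = 0.837720.
Q̄ = (S_0/π) × [bracket] = (589/π) × 0.837720 = 157.1 W/m².

Q̄ ≈ 157 W/m²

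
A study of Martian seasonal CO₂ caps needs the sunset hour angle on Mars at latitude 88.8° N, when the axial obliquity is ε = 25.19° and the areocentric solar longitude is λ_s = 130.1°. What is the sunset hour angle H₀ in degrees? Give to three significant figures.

sin δ = sin 25.19° × sin 130.1° = 0.32557, so δ = +19.000°.
Sunrise equation: cos H₀ = −tan φ · tan δ = -16.4380 ≤ −1, so the Sun never sets (polar day) and H₀ = π.

H₀ = 180°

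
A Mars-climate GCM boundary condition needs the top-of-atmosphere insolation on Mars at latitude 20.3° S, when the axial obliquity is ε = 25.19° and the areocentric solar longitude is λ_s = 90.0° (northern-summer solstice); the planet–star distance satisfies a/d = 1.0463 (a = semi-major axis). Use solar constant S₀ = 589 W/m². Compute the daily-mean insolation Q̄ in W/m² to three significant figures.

Q̄ ≈ 129 W/m²

sin δ = sin 25.19° × sin 90.0° = 0.42562, so δ = +25.190°.
cos H₀ = −tan(-20.3°) tan(+25.190°) = 0.1740, H₀ = 1.3959 rad.
Bracket: H₀ sin φ sin δ + cos φ cos δ sin H₀ = 1.3959×-0.34694×0.42562 + 0.93789×0.90490×0.98475 = -0.206125 + 0.835754 = 0.629629.
Inverse-square distance factor (a/d)² = 1.0463² = 1.094744.
Q̄ = (S₀/π) × 1.094744 × [bracket] = (589/π) × 1.094744 × 0.629629 = 129.2 W/m².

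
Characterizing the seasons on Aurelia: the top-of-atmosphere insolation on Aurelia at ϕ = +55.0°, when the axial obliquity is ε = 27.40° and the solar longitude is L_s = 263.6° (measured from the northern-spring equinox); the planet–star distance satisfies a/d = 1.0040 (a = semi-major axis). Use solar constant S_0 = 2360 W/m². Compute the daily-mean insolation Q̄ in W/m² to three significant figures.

Q̄ ≈ 50.5 W/m²

Solar declination: sin δ = sin ε · sin L_s = sin 27.40° × sin 263.6° = -0.45733, so δ = -27.215°.
cos h₀ = −tan(+55.0°) tan(-27.215°) = 0.7344, h₀ = 0.7460 rad.
Bracket: h₀ sin ϕ sin δ + cos ϕ cos δ sin h₀ = 0.7460×0.81915×-0.45733 + 0.57358×0.88930×0.67867 = -0.279468 + 0.346179 = 0.066711.
Inverse-square distance factor (a/d)² = 1.0040² = 1.008016.
Q̄ = (S_0/π) × 1.008016 × [bracket] = (2360/π) × 1.008016 × 0.066711 = 50.52 W/m².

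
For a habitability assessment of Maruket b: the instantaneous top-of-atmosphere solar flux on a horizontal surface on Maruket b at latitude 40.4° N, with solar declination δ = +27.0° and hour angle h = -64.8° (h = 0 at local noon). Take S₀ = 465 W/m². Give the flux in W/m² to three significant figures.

cos θ_z = sin φ sin δ + cos φ cos δ cos h = 0.294240 + 0.288906 = 0.583146.
Flux = S₀ · cos θ_z = 465 × 0.583146 = 271.2 W/m².

271 W/m²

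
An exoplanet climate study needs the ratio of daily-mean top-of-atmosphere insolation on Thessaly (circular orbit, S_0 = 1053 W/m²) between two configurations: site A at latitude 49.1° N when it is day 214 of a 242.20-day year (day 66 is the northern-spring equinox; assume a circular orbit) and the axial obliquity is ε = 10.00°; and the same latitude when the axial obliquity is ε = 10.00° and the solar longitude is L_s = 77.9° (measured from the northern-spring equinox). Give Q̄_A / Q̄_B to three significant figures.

Q̄_A / Q̄_B ≈ 0.609

— Configuration A (ϕ=+49.1°):
Solar longitude: L_s = 360° × (214 − 66)/242.20 = 219.983°.
sin δ = sin 10.00° × sin 219.983° = -0.11158, so δ = -6.406°.
cos h₀ = −tan(+49.1°) tan(-6.406°) = 0.1296, h₀ = 1.4408 rad.
Bracket: h₀ sin ϕ sin δ + cos ϕ cos δ sin h₀ = 1.4408×0.75585×-0.11158 + 0.65474×0.99376×0.99156 = -0.121514 + 0.645163 = 0.523649.
Q̄ = (S_0/π) × [bracket] = (1053/π) × 0.523649 = 175.52 W/m².
— Configuration B (ϕ=+49.1°):
Solar declination: sin δ = sin ε · sin L_s = sin 10.00° × sin 77.9° = 0.16979, so δ = +9.776°.
cos h₀ = −tan(+49.1°) tan(+9.776°) = -0.1989, h₀ = 1.7710 rad.
Bracket: h₀ sin ϕ sin δ + cos ϕ cos δ sin h₀ = 1.7710×0.75585×0.16979 + 0.65474×0.98548×0.98002 = 0.227283 + 0.632341 = 0.859624.
Q̄ = (S_0/π) × [bracket] = (1053/π) × 0.859624 = 288.13 W/m².
Ratio Q̄_A / Q̄_B = 175.52 / 288.13 = 0.6092.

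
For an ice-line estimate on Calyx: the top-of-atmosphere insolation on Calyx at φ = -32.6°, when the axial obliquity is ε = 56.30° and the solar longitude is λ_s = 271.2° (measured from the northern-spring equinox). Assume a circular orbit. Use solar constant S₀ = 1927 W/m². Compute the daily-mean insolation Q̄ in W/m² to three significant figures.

Solar declination: sin δ = sin ε · sin λ_s = sin 56.30° × sin 271.2° = -0.83177, so δ = -56.281°.
cos H₀ = −tan(-32.6°) tan(-56.281°) = -0.9582, H₀ = 2.8516 rad.
Bracket: H₀ sin φ sin δ + cos φ cos δ sin H₀ = 2.8516×-0.53877×-0.83177 + 0.84245×0.55512×0.28594 = 1.277895 + 0.133723 = 1.411618.
Q̄ = (S₀/π) × [bracket] = (1927/π) × 1.411618 = 865.9 W/m².

Q̄ ≈ 866 W/m²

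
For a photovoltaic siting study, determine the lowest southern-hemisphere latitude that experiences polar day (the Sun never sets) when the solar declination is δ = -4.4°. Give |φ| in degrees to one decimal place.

Polar day requires cos H₀ = −tan φ tan δ ≤ −1, i.e. tan φ tan δ ≥ 1.
The boundary is |tan φ| · |tan δ| = 1, so |φ| = 90° − |δ| = 90° − 4.4° = 85.6° in the southern hemisphere.

|φ| = 85.6°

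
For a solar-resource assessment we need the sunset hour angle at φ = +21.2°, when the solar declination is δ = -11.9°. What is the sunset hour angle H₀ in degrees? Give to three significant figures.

cos H₀ = −tan φ · tan δ = −tan(+21.2°) × tan(-11.900°) = 0.0817, so H₀ = 1.4890 rad = 85.31°.

H₀ = 85.3°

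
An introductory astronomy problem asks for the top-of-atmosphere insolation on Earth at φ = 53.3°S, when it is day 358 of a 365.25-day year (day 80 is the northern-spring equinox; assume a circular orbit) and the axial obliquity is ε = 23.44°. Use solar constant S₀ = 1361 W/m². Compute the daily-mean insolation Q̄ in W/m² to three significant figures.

Solar longitude: λ_s = 360° × (358 − 80)/365.25 = 274.004°.
sin δ = sin 23.44° × sin 274.004° = -0.39682, so δ = -23.379°.
cos H₀ = −tan(-53.3°) tan(-23.379°) = -0.5800, H₀ = 2.1895 rad.
Bracket: H₀ sin φ sin δ + cos φ cos δ sin H₀ = 2.1895×-0.80178×-0.39682 + 0.59763×0.91790×0.81462 = 0.696616 + 0.446872 = 1.143488.
Q̄ = (S₀/π) × [bracket] = (1361/π) × 1.143488 = 495.4 W/m².

Q̄ ≈ 495 W/m²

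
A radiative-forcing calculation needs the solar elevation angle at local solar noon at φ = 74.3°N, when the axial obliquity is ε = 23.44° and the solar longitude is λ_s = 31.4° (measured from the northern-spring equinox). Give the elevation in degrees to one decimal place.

27.7°

Solar declination: sin δ = sin ε · sin λ_s = sin 23.44° × sin 31.4° = 0.20725, so δ = +11.961°.
At local noon the hour angle is zero, so the zenith angle equals |φ − δ| = |+74.3° − (+11.961°)| = 62.339°.
Elevation = 90° − 62.339° = 27.7°.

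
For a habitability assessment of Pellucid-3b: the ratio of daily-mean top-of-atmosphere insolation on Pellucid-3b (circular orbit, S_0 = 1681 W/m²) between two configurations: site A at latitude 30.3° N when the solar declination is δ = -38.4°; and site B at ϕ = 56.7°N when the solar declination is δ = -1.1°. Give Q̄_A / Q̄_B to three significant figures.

— Configuration A (ϕ=+30.3°):
cos h₀ = −tan(+30.3°) tan(-38.400°) = 0.4632, h₀ = 1.0892 rad.
Bracket: h₀ sin ϕ sin δ + cos ϕ cos δ sin h₀ = 1.0892×0.50453×-0.62115 + 0.86340×0.78369×0.88628 = -0.341343 + 0.599691 = 0.258348.
Q̄ = (S_0/π) × [bracket] = (1681/π) × 0.258348 = 138.24 W/m².
— Configuration B (ϕ=+56.7°):
cos h₀ = −tan(+56.7°) tan(-1.100°) = 0.0292, h₀ = 1.5416 rad.
Bracket: h₀ sin ϕ sin δ + cos ϕ cos δ sin h₀ = 1.5416×0.83581×-0.01920 + 0.54902×0.99982×0.99957 = -0.024739 + 0.548685 = 0.523946.
Q̄ = (S_0/π) × [bracket] = (1681/π) × 0.523946 = 280.35 W/m².
Ratio Q̄_A / Q̄_B = 138.24 / 280.35 = 0.4931.

Q̄_A / Q̄_B ≈ 0.493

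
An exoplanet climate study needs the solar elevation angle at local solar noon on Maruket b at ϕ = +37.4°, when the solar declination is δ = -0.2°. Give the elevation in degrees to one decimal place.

At local noon the hour angle is zero, so the zenith angle equals |ϕ − δ| = |+37.4° − (-0.200°)| = 37.600°.
Elevation = 90° − 37.600° = 52.4°.

52.4°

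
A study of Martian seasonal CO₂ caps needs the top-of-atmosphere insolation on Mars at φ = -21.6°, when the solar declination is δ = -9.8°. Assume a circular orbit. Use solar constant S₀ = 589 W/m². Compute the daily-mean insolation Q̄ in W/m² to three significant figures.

cos H₀ = −tan(-21.6°) tan(-9.800°) = -0.0684, H₀ = 1.6392 rad.
Bracket: H₀ sin φ sin δ + cos φ cos δ sin H₀ = 1.6392×-0.36812×-0.17021 + 0.92978×0.98541×0.99766 = 0.102709 + 0.914071 = 1.016780.
Q̄ = (S₀/π) × [bracket] = (589/π) × 1.016780 = 190.6 W/m².

Q̄ ≈ 191 W/m²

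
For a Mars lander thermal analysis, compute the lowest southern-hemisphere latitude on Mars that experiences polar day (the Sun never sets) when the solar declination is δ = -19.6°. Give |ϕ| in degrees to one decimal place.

Polar day requires cos h₀ = −tan ϕ tan δ ≤ −1, i.e. tan ϕ tan δ ≥ 1.
The boundary is |tan ϕ| · |tan δ| = 1, so |ϕ| = 90° − |δ| = 90° − 19.6° = 70.4° in the southern hemisphere.

|ϕ| = 70.4°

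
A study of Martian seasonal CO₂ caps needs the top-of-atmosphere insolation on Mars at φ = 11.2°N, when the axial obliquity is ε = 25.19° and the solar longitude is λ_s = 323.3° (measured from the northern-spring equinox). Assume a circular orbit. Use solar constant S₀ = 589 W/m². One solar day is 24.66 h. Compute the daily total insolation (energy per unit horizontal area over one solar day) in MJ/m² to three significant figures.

Solar declination: sin δ = sin ε · sin λ_s = sin 25.19° × sin 323.3° = -0.25436, so δ = -14.736°.
cos H₀ = −tan(+11.2°) tan(-14.736°) = 0.0521, H₀ = 1.5187 rad.
Bracket: H₀ sin φ sin δ + cos φ cos δ sin H₀ = 1.5187×0.19423×-0.25436 + 0.98096×0.96711×0.99864 = -0.075030 + 0.947406 = 0.872376.
Q̄ = (S₀/π) × [bracket] = (589/π) × 0.872376 = 163.56 W/m².
Daily total = Q̄ × 24.66 h × 3600 s/h = 163.56 × 24.66 × 3600 / 10⁶ = 14.52 MJ/m².

14.5 MJ/m²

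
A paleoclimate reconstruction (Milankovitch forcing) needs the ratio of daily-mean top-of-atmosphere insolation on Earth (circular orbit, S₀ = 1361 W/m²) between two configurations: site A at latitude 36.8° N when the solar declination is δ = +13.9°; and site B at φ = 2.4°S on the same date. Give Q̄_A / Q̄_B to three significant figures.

Q̄_A / Q̄_B ≈ 1.07

— Configuration A (φ=+36.8°):
cos H₀ = −tan(+36.8°) tan(+13.900°) = -0.1851, H₀ = 1.7570 rad.
Bracket: H₀ sin φ sin δ + cos φ cos δ sin H₀ = 1.7570×0.59902×0.24023 + 0.80073×0.97072×0.98271 = 0.252837 + 0.763845 = 1.016682.
Q̄ = (S₀/π) × [bracket] = (1361/π) × 1.016682 = 440.45 W/m².
— Configuration B (φ=-2.4°):
cos H₀ = −tan(-2.4°) tan(+13.900°) = 0.0104, H₀ = 1.5604 rad.
Bracket: H₀ sin φ sin δ + cos φ cos δ sin H₀ = 1.5604×-0.04188×0.24023 + 0.99912×0.97072×0.99995 = -0.015699 + 0.969817 = 0.954118.
Q̄ = (S₀/π) × [bracket] = (1361/π) × 0.954118 = 413.34 W/m².
Ratio Q̄_A / Q̄_B = 440.45 / 413.34 = 1.066.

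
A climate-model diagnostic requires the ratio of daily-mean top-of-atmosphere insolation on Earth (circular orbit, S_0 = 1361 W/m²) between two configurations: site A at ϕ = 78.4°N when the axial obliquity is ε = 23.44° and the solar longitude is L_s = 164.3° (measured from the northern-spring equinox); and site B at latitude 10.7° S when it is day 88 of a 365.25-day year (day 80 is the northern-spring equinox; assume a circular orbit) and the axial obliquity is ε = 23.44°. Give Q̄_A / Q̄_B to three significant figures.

— Configuration A (ϕ=+78.4°):
Solar declination: sin δ = sin ε · sin L_s = sin 23.44° × sin 164.3° = 0.10764, so δ = +6.179°.
cos h₀ = −tan(+78.4°) tan(+6.179°) = -0.5275, h₀ = 2.1264 rad.
Bracket: h₀ sin ϕ sin δ + cos ϕ cos δ sin h₀ = 2.1264×0.97958×0.10764 + 0.20108×0.99419×0.84958 = 0.224212 + 0.169841 = 0.394053.
Q̄ = (S_0/π) × [bracket] = (1361/π) × 0.394053 = 170.71 W/m².
— Configuration B (ϕ=-10.7°):
Solar longitude: L_s = 360° × (88 − 80)/365.25 = 7.885°.
sin δ = sin 23.44° × sin 7.885° = 0.05457, so δ = +3.128°.
cos h₀ = −tan(-10.7°) tan(+3.128°) = 0.0103, h₀ = 1.5605 rad.
Bracket: h₀ sin ϕ sin δ + cos ϕ cos δ sin h₀ = 1.5605×-0.18567×0.05457 + 0.98261×0.99851×0.99995 = -0.015811 + 0.981097 = 0.965286.
Q̄ = (S_0/π) × [bracket] = (1361/π) × 0.965286 = 418.18 W/m².
Ratio Q̄_A / Q̄_B = 170.71 / 418.18 = 0.4082.

Q̄_A / Q̄_B ≈ 0.408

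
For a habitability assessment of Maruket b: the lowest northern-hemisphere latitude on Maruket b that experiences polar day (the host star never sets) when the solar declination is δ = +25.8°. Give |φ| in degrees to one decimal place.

|φ| = 64.2°

Polar day requires cos H₀ = −tan φ tan δ ≤ −1, i.e. tan φ tan δ ≥ 1.
The boundary is |tan φ| · |tan δ| = 1, so |φ| = 90° − |δ| = 90° − 25.8° = 64.2° in the northern hemisphere.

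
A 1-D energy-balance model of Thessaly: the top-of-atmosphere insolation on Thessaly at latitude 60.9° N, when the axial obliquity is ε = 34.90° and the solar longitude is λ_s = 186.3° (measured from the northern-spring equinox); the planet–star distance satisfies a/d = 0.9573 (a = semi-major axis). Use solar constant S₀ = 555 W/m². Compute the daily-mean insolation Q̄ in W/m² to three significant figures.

Q̄ ≈ 65.1 W/m²

Solar declination: sin δ = sin ε · sin λ_s = sin 34.90° × sin 186.3° = -0.06278, so δ = -3.600°.
cos H₀ = −tan(+60.9°) tan(-3.600°) = 0.1130, H₀ = 1.4575 rad.
Bracket: H₀ sin φ sin δ + cos φ cos δ sin H₀ = 1.4575×0.87377×-0.06278 + 0.48634×0.99803×0.99359 = -0.079952 + 0.482271 = 0.402319.
Inverse-square distance factor (a/d)² = 0.9573² = 0.916423.
Q̄ = (S₀/π) × 0.916423 × [bracket] = (555/π) × 0.916423 × 0.402319 = 65.13 W/m².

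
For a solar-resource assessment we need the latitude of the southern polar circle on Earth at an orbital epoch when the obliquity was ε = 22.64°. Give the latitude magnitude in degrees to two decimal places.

67.36°

The polar circle is the lowest latitude that experiences at least one full rotation of continuous darkness at the northern-summer solstice; it lies at |ϕ| = 90° − ε = 90° − 22.64° = 67.36°.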